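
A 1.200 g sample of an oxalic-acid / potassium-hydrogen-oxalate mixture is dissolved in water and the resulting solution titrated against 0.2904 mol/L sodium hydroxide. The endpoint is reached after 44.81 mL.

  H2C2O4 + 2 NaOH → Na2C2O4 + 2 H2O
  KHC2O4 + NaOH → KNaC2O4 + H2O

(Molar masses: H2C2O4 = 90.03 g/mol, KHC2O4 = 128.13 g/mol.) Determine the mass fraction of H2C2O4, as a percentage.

n(NaOH) = 0.04481 × 0.2904 = 0.01301 mol
Let x = n(H2C2O4), y = n(KHC2O4).
Titrant: 2x + 1y = 0.01301;  mass: 90.03x + 128.13y = 1.200
Solving, x = 2.811 × 10^-3 mol, y = 7.390 × 10^-3 mol
mass of H2C2O4 = 2.811 × 10^-3 × 90.03 = 0.2531 g
% H2C2O4 = 0.2531 / 1.200 × 100 = 21.09 %

21.09 %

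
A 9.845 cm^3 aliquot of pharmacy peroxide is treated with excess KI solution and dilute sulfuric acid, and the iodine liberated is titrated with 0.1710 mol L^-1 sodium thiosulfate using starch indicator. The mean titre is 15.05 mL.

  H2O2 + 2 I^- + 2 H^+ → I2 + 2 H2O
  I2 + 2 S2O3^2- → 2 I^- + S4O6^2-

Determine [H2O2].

0.1307 mol/L

n(S2O3^2-) = 0.01505 × 0.1710 = 2.574 × 10^-3 mol
n(I2) = n(S2O3^2-)/2 = 1.287 × 10^-3 mol
n(H2O2) in the aliquot = 1.287 × 10^-3 mol (1:1 ratio)
[H2O2] = 1.287 × 10^-3 / 0.009845 = 0.1307 mol/L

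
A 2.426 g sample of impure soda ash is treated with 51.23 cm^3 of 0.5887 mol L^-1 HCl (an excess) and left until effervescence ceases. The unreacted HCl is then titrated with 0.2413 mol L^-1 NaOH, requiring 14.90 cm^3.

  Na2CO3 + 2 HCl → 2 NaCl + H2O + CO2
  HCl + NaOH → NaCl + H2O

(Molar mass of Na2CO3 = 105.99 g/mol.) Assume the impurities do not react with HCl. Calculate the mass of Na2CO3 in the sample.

1.408 g

n(HCl) added = 0.05123 × 0.5887 = 0.03016 mol
n(NaOH) used in back-titration = 0.01490 × 0.2413 = 3.595 × 10^-3 mol
n(HCl) left over = 3.595 × 10^-3 mol (1:1 ratio)
n(HCl) consumed by analyte = 0.03016 − 3.595 × 10^-3 = 0.02656 mol
From the 1:2 ratio, n(Na2CO3) = 1/2 × 0.02656 = 0.01328 mol
mass of Na2CO3 = 0.01328 × 105.99 = 1.408 g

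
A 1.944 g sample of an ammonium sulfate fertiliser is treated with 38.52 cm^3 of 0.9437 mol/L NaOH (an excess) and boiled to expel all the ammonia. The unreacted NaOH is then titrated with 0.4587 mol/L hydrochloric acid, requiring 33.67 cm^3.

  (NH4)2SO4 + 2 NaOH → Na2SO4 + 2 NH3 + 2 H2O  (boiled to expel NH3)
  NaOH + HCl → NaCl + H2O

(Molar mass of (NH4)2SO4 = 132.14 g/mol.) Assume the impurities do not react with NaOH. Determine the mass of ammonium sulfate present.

n(NaOH) added = 0.03852 × 0.9437 = 0.03635 mol
n(HCl) used in back-titration = 0.03367 × 0.4587 = 0.01544 mol
n(NaOH) left over = 0.01544 mol (1:1 ratio)
n(NaOH) consumed by analyte = 0.03635 − 0.01544 = 0.02091 mol
From the 1:2 ratio, n((NH4)2SO4) = 1/2 × 0.02091 = 0.01045 mol
mass of (NH4)2SO4 = 0.01045 × 132.14 = 1.381 g

1.381 g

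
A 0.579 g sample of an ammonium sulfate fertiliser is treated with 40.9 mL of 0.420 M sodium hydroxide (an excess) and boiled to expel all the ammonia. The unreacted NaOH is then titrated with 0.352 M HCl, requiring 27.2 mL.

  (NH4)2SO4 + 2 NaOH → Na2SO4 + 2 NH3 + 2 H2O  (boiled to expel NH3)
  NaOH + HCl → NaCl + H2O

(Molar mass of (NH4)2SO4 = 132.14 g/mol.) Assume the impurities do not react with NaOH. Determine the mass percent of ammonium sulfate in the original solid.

86.8 %

n(NaOH) added = 0.0409 × 0.420 = 0.0172 mol
n(HCl) used in back-titration = 0.0272 × 0.352 = 9.57 × 10^-3 mol
n(NaOH) left over = 9.57 × 10^-3 mol (1:1 ratio)
n(NaOH) consumed by analyte = 0.0172 − 9.57 × 10^-3 = 7.60 × 10^-3 mol
From the 1:2 ratio, n((NH4)2SO4) = 1/2 × 7.60 × 10^-3 = 3.80 × 10^-3 mol
mass of (NH4)2SO4 = 3.80 × 10^-3 × 132.14 = 0.502 g
% (NH4)2SO4 = 0.502 / 0.579 × 100 = 86.8 %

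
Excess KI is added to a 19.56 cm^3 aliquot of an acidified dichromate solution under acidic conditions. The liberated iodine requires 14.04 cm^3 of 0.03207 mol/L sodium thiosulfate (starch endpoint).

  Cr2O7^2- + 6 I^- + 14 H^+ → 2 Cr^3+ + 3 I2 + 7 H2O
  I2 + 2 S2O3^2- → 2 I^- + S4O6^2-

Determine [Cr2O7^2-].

0.003837 mol/L

n(S2O3^2-) = 0.01404 × 0.03207 = 4.503 × 10^-4 mol
n(I2) = n(S2O3^2-)/2 = 2.251 × 10^-4 mol
From the 1:3 ratio, n(Cr2O7^2-) in the aliquot = 1/3 × 2.251 × 10^-4 = 7.504 × 10^-5 mol
[Cr2O7^2-] = 7.504 × 10^-5 / 0.01956 = 0.003837 mol/L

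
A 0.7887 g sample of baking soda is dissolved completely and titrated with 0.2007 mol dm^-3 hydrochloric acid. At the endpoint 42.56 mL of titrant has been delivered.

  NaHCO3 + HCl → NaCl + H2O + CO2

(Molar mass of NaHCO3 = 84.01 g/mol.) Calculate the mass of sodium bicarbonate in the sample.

n(HCl) = 0.04256 L × 0.2007 mol/L = 8.542 × 10^-3 mol
n(NaHCO3) = 8.542 × 10^-3 mol (1:1 ratio)
mass of NaHCO3 = 8.542 × 10^-3 × 84.01 g/mol = 0.7176 g

0.7176 g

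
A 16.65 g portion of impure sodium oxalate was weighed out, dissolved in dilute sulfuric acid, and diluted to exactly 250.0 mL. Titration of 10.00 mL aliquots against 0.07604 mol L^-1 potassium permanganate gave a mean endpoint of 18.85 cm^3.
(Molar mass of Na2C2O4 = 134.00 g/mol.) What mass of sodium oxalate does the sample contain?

12.00 g

2 MnO4^- + 5 C2O4^2- + 16 H^+ → 2 Mn^2+ + 10 CO2 + 8 H2O
n(KMnO4) per titration = 0.01885 × 0.07604 = 1.433 × 10^-3 mol
From the 5:2 ratio, n(Na2C2O4) in each aliquot = 5/2 × 1.433 × 10^-3 = 3.583 × 10^-3 mol
n(Na2C2O4) in the whole flask = 3.583 × 10^-3 × 250.0/10.00 = 0.08958 mol
mass of Na2C2O4 = 0.08958 × 134.00 = 12.00 g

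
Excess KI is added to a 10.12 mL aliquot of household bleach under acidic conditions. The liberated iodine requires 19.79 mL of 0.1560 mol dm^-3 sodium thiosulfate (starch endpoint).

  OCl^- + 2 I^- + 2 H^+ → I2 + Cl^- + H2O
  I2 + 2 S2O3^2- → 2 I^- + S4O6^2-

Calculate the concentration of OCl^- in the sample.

0.1525 mol/L

n(S2O3^2-) = 0.01979 × 0.1560 = 3.087 × 10^-3 mol
n(I2) = n(S2O3^2-)/2 = 1.544 × 10^-3 mol
n(OCl^-) in the aliquot = 1.544 × 10^-3 mol (1:1 ratio)
[OCl^-] = 1.544 × 10^-3 / 0.01012 = 0.1525 mol/L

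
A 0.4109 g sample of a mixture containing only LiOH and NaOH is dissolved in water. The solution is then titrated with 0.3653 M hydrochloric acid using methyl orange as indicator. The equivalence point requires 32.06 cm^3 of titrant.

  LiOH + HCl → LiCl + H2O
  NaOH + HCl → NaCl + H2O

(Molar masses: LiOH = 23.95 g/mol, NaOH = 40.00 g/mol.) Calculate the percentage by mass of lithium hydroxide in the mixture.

20.90 %

n(HCl) = 0.03206 × 0.3653 = 0.01171 mol
Let x = n(LiOH), y = n(NaOH).
Titrant: 1x + 1y = 0.01171;  mass: 23.95x + 40.00y = 0.4109
Solving, x = 3.586 × 10^-3 mol, y = 8.125 × 10^-3 mol
mass of LiOH = 3.586 × 10^-3 × 23.95 = 0.08589 g
% LiOH = 0.08589 / 0.4109 × 100 = 20.90 %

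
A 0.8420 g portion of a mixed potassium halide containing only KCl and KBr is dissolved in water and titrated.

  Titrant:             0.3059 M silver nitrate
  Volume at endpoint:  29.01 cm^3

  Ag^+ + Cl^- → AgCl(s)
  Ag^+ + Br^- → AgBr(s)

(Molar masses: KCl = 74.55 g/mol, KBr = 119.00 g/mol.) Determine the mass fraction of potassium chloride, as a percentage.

42.63 %

n(AgNO3) = 0.02901 × 0.3059 = 8.874 × 10^-3 mol
Let x = n(KCl), y = n(KBr).
Titrant: 1x + 1y = 8.874 × 10^-3;  mass: 74.55x + 119.00y = 0.8420
Solving, x = 4.815 × 10^-3 mol, y = 4.059 × 10^-3 mol
mass of KCl = 4.815 × 10^-3 × 74.55 = 0.3590 g
% KCl = 0.3590 / 0.8420 × 100 = 42.63 %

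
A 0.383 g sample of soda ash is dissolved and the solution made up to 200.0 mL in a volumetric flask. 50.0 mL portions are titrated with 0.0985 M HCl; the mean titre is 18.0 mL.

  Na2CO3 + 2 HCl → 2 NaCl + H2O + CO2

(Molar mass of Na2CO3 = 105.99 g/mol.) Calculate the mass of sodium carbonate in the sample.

n(HCl) per titration = 0.0180 × 0.0985 = 1.77 × 10^-3 mol
From the 1:2 ratio, n(Na2CO3) in each aliquot = 1/2 × 1.77 × 10^-3 = 8.87 × 10^-4 mol
n(Na2CO3) in the whole flask = 8.87 × 10^-4 × 200.0/50.0 = 3.55 × 10^-3 mol
mass of Na2CO3 = 3.55 × 10^-3 × 105.99 = 0.376 g

0.376 g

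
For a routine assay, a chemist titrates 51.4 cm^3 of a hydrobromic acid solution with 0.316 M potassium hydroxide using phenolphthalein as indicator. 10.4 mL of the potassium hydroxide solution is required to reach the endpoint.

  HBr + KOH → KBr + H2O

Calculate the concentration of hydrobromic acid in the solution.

n(KOH) = 0.0104 L × 0.316 mol/L = 3.29 × 10^-3 mol
n(HBr) = 3.29 × 10^-3 mol (1:1 mole ratio)
[HBr] = 3.29 × 10^-3 mol / 0.0514 L = 0.0639 mol/L

0.0639 M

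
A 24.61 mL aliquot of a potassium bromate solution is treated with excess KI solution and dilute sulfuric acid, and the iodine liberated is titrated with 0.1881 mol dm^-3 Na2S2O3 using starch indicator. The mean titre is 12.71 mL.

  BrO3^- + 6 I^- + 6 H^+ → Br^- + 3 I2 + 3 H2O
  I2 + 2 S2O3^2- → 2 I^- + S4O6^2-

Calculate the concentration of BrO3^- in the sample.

n(S2O3^2-) = 0.01271 × 0.1881 = 2.391 × 10^-3 mol
n(I2) = n(S2O3^2-)/2 = 1.195 × 10^-3 mol
From the 1:3 ratio, n(BrO3^-) in the aliquot = 1/3 × 1.195 × 10^-3 = 3.985 × 10^-4 mol
[BrO3^-] = 3.985 × 10^-4 / 0.02461 = 0.01619 mol/L

0.01619 mol/L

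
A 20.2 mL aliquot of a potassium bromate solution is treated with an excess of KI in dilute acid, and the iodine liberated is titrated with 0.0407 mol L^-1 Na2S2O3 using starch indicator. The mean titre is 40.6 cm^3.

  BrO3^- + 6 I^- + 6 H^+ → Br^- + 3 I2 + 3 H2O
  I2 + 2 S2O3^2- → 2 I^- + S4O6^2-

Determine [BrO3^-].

n(S2O3^2-) = 0.0406 × 0.0407 = 1.65 × 10^-3 mol
n(I2) = n(S2O3^2-)/2 = 8.26 × 10^-4 mol
From the 1:3 ratio, n(BrO3^-) in the aliquot = 1/3 × 8.26 × 10^-4 = 2.75 × 10^-4 mol
[BrO3^-] = 2.75 × 10^-4 / 0.0202 = 0.0136 mol/L

0.0136 mol/L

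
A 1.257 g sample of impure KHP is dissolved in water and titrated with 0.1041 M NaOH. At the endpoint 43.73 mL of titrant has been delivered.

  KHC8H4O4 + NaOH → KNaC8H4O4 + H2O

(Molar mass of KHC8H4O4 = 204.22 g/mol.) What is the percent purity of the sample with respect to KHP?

73.96 %

n(NaOH) = 0.04373 L × 0.1041 mol/L = 4.552 × 10^-3 mol
n(KHC8H4O4) = 4.552 × 10^-3 mol (1:1 ratio)
mass of KHC8H4O4 = 4.552 × 10^-3 × 204.22 g/mol = 0.9297 g
% KHC8H4O4 = 0.9297 / 1.257 × 100 = 73.96 %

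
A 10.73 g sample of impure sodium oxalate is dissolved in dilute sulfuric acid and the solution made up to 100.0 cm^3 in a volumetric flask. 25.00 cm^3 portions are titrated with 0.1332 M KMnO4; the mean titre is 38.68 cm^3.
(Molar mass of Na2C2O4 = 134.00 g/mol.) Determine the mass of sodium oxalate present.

2 MnO4^- + 5 C2O4^2- + 16 H^+ → 2 Mn^2+ + 10 CO2 + 8 H2O
n(KMnO4) per titration = 0.03868 × 0.1332 = 5.152 × 10^-3 mol
From the 5:2 ratio, n(Na2C2O4) in each aliquot = 5/2 × 5.152 × 10^-3 = 0.01288 mol
n(Na2C2O4) in the whole flask = 0.01288 × 100.0/25.00 = 0.05152 mol
mass of Na2C2O4 = 0.05152 × 134.00 = 6.904 g

6.904 g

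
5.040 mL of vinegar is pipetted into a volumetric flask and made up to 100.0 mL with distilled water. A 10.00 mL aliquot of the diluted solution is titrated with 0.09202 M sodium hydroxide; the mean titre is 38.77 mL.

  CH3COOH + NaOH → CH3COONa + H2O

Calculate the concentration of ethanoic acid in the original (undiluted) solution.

n(NaOH) = 0.03877 × 0.09202 = 3.568 × 10^-3 mol
n(CH3COOH) in the aliquot = 3.568 × 10^-3 mol (1:1 ratio)
[CH3COOH]_dilute = 3.568 × 10^-3 / 0.01000 = 0.3568 mol/L
Dilution factor = 100.0 / 5.040 = 19.84
[CH3COOH]_stock = 0.3568 × 19.84 = 7.079 mol/L

7.079 M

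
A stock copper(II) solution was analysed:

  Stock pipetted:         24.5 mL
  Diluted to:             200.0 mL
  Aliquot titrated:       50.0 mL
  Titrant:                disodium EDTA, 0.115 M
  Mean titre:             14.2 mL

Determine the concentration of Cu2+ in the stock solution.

Cu^2+ + EDTA^4- → [Cu(EDTA)]^2-
n(EDTA) = 0.0142 × 0.115 = 1.63 × 10^-3 mol
n(Cu2+) in the aliquot = 1.63 × 10^-3 mol (1:1 ratio)
[Cu2+]_dilute = 1.63 × 10^-3 / 0.0500 = 0.0327 mol/L
Dilution factor = 200.0 / 24.5 = 8.163
[Cu2+]_stock = 0.0327 × 8.163 = 0.267 mol/L

0.267 M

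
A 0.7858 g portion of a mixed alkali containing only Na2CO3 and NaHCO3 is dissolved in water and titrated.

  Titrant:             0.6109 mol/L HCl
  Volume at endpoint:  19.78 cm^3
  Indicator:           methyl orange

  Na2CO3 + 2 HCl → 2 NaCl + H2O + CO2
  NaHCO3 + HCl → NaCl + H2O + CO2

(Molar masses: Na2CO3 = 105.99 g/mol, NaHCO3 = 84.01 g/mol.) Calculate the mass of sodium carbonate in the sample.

n(HCl) = 0.01978 × 0.6109 = 0.01208 mol
Let x = n(Na2CO3), y = n(NaHCO3).
Titrant: 2x + 1y = 0.01208;  mass: 105.99x + 84.01y = 0.7858
Solving, x = 3.697 × 10^-3 mol, y = 4.689 × 10^-3 mol
mass of Na2CO3 = 3.697 × 10^-3 × 105.99 = 0.3919 g

0.3919 g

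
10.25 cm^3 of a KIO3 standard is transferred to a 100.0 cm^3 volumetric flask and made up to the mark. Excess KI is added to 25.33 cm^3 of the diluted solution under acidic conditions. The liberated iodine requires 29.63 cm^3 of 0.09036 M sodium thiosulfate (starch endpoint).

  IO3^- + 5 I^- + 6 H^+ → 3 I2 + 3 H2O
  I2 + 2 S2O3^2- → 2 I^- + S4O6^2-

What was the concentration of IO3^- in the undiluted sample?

0.1719 M

n(S2O3^2-) = 0.02963 × 0.09036 = 2.677 × 10^-3 mol
n(I2) = n(S2O3^2-)/2 = 1.339 × 10^-3 mol
From the 1:3 ratio, n(IO3^-) in the aliquot = 1/3 × 1.339 × 10^-3 = 4.462 × 10^-4 mol
[IO3^-]_dilute = 4.462 × 10^-4 / 0.02533 = 0.01762 mol/L
[IO3^-]_original = 0.01762 × 100.0/10.25 = 0.1719 mol/L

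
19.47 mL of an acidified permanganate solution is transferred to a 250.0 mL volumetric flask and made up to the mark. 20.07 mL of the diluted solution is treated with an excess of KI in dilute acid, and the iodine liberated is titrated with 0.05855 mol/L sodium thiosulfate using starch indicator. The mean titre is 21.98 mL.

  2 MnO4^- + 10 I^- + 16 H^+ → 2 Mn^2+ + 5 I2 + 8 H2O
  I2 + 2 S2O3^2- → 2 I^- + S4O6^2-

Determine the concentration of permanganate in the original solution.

n(S2O3^2-) = 0.02198 × 0.05855 = 1.287 × 10^-3 mol
n(I2) = n(S2O3^2-)/2 = 6.435 × 10^-4 mol
From the 2:5 ratio, n(MnO4^-) in the aliquot = 2/5 × 6.435 × 10^-4 = 2.574 × 10^-4 mol
[MnO4^-]_dilute = 2.574 × 10^-4 / 0.02007 = 0.01282 mol/L
[MnO4^-]_original = 0.01282 × 250.0/19.47 = 0.1647 mol/L

0.1647 mol/L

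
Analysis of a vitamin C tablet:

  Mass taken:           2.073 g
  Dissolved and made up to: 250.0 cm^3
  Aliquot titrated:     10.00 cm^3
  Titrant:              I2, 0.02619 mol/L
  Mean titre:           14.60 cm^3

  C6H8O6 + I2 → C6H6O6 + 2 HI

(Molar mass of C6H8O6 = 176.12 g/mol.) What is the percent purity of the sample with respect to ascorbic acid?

81.22 %

n(I2) per titration = 0.01460 × 0.02619 = 3.824 × 10^-4 mol
n(C6H8O6) in each aliquot = 3.824 × 10^-4 mol (1:1 ratio)
n(C6H8O6) in the whole flask = 3.824 × 10^-4 × 250.0/10.00 = 9.559 × 10^-3 mol
mass of C6H8O6 = 9.559 × 10^-3 × 176.12 = 1.684 g
% C6H8O6 = 1.684 / 2.073 × 100 = 81.22 %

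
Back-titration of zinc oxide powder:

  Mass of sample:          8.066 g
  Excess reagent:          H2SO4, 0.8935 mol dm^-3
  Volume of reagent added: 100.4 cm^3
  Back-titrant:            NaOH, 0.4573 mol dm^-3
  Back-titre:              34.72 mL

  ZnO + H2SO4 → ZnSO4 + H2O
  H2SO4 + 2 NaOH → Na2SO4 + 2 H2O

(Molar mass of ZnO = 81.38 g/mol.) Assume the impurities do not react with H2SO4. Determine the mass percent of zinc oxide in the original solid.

82.50 %

n(H2SO4) added = 0.1004 × 0.8935 = 0.08971 mol
n(NaOH) used in back-titration = 0.03472 × 0.4573 = 0.01588 mol
From the 1:2 ratio, n(H2SO4) left over = 1/2 × 0.01588 = 7.939 × 10^-3 mol
n(H2SO4) consumed by analyte = 0.08971 − 7.939 × 10^-3 = 0.08177 mol
n(ZnO) = 0.08177 mol (1:1 ratio)
mass of ZnO = 0.08177 × 81.38 = 6.654 g
% ZnO = 6.654 / 8.066 × 100 = 82.50 %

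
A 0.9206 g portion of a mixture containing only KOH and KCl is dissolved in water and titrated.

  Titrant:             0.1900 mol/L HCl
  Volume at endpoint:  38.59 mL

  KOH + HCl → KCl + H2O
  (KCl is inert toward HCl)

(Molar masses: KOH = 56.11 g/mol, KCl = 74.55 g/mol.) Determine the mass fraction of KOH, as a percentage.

44.69 %

n(HCl) = 0.03859 × 0.1900 = 7.332 × 10^-3 mol
Let x = n(KOH), y = n(KCl).
Titrant: 1x = 7.332 × 10^-3;  mass: 56.11x + 74.55y = 0.9206
Solving, x = 7.332 × 10^-3 mol, y = 6.830 × 10^-3 mol
mass of KOH = 7.332 × 10^-3 × 56.11 = 0.4114 g
% KOH = 0.4114 / 0.9206 × 100 = 44.69 %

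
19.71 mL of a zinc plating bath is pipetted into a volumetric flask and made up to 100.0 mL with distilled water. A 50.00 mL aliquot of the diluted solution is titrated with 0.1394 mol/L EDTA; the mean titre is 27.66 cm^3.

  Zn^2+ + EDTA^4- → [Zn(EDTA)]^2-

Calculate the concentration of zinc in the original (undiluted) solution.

n(EDTA) = 0.02766 × 0.1394 = 3.856 × 10^-3 mol
n(Zn2+) in the aliquot = 3.856 × 10^-3 mol (1:1 ratio)
[Zn2+]_dilute = 3.856 × 10^-3 / 0.05000 = 0.07712 mol/L
Dilution factor = 100.0 / 19.71 = 5.074
[Zn2+]_stock = 0.07712 × 5.074 = 0.3913 mol/L

0.3913 mol/L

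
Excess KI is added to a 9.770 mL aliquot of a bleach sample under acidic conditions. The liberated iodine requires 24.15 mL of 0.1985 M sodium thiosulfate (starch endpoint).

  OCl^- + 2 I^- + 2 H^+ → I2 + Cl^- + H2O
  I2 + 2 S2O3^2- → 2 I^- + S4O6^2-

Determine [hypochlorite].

n(S2O3^2-) = 0.02415 × 0.1985 = 4.794 × 10^-3 mol
n(I2) = n(S2O3^2-)/2 = 2.397 × 10^-3 mol
n(OCl^-) in the aliquot = 2.397 × 10^-3 mol (1:1 ratio)
[OCl^-] = 2.397 × 10^-3 / 0.009770 = 0.2453 mol/L

0.2453 M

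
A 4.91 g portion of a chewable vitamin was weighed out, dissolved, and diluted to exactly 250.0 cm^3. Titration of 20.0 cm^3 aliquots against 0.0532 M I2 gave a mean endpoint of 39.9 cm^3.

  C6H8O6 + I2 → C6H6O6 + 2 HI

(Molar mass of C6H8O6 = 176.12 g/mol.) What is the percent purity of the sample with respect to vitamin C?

95.2 %

n(I2) per titration = 0.0399 × 0.0532 = 2.12 × 10^-3 mol
n(C6H8O6) in each aliquot = 2.12 × 10^-3 mol (1:1 ratio)
n(C6H8O6) in the whole flask = 2.12 × 10^-3 × 250.0/20.0 = 0.0265 mol
mass of C6H8O6 = 0.0265 × 176.12 = 4.67 g
% C6H8O6 = 4.67 / 4.91 × 100 = 95.2 %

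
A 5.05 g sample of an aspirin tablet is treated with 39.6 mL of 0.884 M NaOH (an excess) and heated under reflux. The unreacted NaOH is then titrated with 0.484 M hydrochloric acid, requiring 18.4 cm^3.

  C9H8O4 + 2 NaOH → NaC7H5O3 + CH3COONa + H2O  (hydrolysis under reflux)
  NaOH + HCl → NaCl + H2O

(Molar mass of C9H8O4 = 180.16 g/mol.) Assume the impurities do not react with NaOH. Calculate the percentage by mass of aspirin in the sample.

46.6 %

n(NaOH) added = 0.0396 × 0.884 = 0.0350 mol
n(HCl) used in back-titration = 0.0184 × 0.484 = 8.91 × 10^-3 mol
n(NaOH) left over = 8.91 × 10^-3 mol (1:1 ratio)
n(NaOH) consumed by analyte = 0.0350 − 8.91 × 10^-3 = 0.0261 mol
From the 1:2 ratio, n(C9H8O4) = 1/2 × 0.0261 = 0.0131 mol
mass of C9H8O4 = 0.0131 × 180.16 = 2.35 g
% C9H8O4 = 2.35 / 5.05 × 100 = 46.6 %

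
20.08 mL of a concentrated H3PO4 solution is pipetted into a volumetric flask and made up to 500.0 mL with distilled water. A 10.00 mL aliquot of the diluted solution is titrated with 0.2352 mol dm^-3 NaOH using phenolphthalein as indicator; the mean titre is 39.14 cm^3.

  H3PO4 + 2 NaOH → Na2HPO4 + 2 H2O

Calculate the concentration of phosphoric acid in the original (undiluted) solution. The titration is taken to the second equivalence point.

11.46 mol/L

n(NaOH) = 0.03914 × 0.2352 = 9.206 × 10^-3 mol
From the 1:2 ratio, n(H3PO4) in the aliquot = 1/2 × 9.206 × 10^-3 = 4.603 × 10^-3 mol
[H3PO4]_dilute = 4.603 × 10^-3 / 0.01000 = 0.4603 mol/L
Dilution factor = 500.0 / 20.08 = 24.90
[H3PO4]_stock = 0.4603 × 24.90 = 11.46 mol/L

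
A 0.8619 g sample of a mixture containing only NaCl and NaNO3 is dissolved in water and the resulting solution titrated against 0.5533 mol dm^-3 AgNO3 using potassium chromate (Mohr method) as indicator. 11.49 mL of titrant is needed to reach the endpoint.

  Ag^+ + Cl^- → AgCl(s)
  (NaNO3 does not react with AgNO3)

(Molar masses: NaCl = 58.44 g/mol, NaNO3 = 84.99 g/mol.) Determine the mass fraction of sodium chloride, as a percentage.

43.11 %

n(AgNO3) = 0.01149 × 0.5533 = 6.357 × 10^-3 mol
Let x = n(NaCl), y = n(NaNO3).
Titrant: 1x = 6.357 × 10^-3;  mass: 58.44x + 84.99y = 0.8619
Solving, x = 6.357 × 10^-3 mol, y = 5.770 × 10^-3 mol
mass of NaCl = 6.357 × 10^-3 × 58.44 = 0.3715 g
% NaCl = 0.3715 / 0.8619 × 100 = 43.11 %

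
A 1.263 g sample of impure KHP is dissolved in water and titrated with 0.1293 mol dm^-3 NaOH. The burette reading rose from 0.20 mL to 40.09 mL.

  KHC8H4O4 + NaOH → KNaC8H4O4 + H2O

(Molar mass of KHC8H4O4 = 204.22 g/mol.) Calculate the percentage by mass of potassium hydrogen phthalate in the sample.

n(NaOH) = 0.03989 L × 0.1293 mol/L = 5.158 × 10^-3 mol
n(KHC8H4O4) = 5.158 × 10^-3 mol (1:1 ratio)
mass of KHC8H4O4 = 5.158 × 10^-3 × 204.22 g/mol = 1.053 g
% KHC8H4O4 = 1.053 / 1.263 × 100 = 83.40 %

83.40 %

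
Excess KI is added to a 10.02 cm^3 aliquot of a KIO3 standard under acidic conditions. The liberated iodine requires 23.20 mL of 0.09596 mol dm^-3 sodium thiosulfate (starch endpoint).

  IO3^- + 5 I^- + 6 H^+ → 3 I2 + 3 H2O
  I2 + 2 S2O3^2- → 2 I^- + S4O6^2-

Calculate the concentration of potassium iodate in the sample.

0.03703 mol/L

n(S2O3^2-) = 0.02320 × 0.09596 = 2.226 × 10^-3 mol
n(I2) = n(S2O3^2-)/2 = 1.113 × 10^-3 mol
From the 1:3 ratio, n(IO3^-) in the aliquot = 1/3 × 1.113 × 10^-3 = 3.710 × 10^-4 mol
[IO3^-] = 3.710 × 10^-4 / 0.01002 = 0.03703 mol/L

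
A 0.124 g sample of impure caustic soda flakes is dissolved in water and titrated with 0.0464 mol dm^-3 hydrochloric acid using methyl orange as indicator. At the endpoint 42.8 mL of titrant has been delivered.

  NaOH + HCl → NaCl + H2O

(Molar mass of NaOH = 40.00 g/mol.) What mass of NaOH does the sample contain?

n(HCl) = 0.0428 L × 0.0464 mol/L = 1.99 × 10^-3 mol
n(NaOH) = 1.99 × 10^-3 mol (1:1 ratio)
mass of NaOH = 1.99 × 10^-3 × 40.00 g/mol = 0.0794 g

0.0794 g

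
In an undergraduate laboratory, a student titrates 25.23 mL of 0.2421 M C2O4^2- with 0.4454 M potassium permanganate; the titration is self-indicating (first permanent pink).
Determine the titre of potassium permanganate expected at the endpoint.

5.486 mL

2 MnO4^- + 5 C2O4^2- + 16 H^+ → 2 Mn^2+ + 10 CO2 + 8 H2O
n(C2O4^2-) = 0.02523 L × 0.2421 mol/L = 6.108 × 10^-3 mol
From the 2:5 stoichiometry, n(KMnO4) = 2/5 × 6.108 × 10^-3 = 2.443 × 10^-3 mol
V(KMnO4) = 2.443 × 10^-3 mol / 0.4454 mol/L = 0.005486 L = 5.486 mL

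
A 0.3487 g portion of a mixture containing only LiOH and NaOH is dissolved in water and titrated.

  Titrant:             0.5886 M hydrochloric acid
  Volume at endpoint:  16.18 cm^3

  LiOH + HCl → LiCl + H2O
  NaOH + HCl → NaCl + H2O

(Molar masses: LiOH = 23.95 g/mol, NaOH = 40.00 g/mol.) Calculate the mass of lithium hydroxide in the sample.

n(HCl) = 0.01618 × 0.5886 = 9.524 × 10^-3 mol
Let x = n(LiOH), y = n(NaOH).
Titrant: 1x + 1y = 9.524 × 10^-3;  mass: 23.95x + 40.00y = 0.3487
Solving, x = 2.009 × 10^-3 mol, y = 7.515 × 10^-3 mol
mass of LiOH = 2.009 × 10^-3 × 23.95 = 0.04811 g

0.04811 g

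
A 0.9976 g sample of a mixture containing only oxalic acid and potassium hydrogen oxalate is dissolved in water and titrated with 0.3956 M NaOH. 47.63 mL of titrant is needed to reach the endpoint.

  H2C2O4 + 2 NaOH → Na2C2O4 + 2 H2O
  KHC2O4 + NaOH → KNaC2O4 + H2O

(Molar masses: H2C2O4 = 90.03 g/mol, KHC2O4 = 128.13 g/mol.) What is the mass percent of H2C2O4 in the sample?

76.91 %

n(NaOH) = 0.04763 × 0.3956 = 0.01884 mol
Let x = n(H2C2O4), y = n(KHC2O4).
Titrant: 2x + 1y = 0.01884;  mass: 90.03x + 128.13y = 0.9976
Solving, x = 8.522 × 10^-3 mol, y = 1.798 × 10^-3 mol
mass of H2C2O4 = 8.522 × 10^-3 × 90.03 = 0.7673 g
% H2C2O4 = 0.7673 / 0.9976 × 100 = 76.91 %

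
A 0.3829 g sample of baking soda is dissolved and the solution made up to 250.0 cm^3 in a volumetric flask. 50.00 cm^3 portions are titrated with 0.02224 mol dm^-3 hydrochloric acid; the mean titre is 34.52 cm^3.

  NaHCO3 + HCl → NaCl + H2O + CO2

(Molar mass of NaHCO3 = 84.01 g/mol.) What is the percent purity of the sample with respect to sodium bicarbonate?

n(HCl) per titration = 0.03452 × 0.02224 = 7.677 × 10^-4 mol
n(NaHCO3) in each aliquot = 7.677 × 10^-4 mol (1:1 ratio)
n(NaHCO3) in the whole flask = 7.677 × 10^-4 × 250.0/50.00 = 3.839 × 10^-3 mol
mass of NaHCO3 = 3.839 × 10^-3 × 84.01 = 0.3225 g
% NaHCO3 = 0.3225 / 0.3829 × 100 = 84.22 %

84.22 %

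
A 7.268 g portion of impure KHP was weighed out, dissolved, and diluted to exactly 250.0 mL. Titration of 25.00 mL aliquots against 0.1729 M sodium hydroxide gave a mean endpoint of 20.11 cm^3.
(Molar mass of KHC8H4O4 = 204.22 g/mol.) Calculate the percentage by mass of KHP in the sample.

97.70 %

KHC8H4O4 + NaOH → KNaC8H4O4 + H2O
n(NaOH) per titration = 0.02011 × 0.1729 = 3.477 × 10^-3 mol
n(KHC8H4O4) in each aliquot = 3.477 × 10^-3 mol (1:1 ratio)
n(KHC8H4O4) in the whole flask = 3.477 × 10^-3 × 250.0/25.00 = 0.03477 mol
mass of KHC8H4O4 = 0.03477 × 204.22 = 7.101 g
% KHC8H4O4 = 7.101 / 7.268 × 100 = 97.70 %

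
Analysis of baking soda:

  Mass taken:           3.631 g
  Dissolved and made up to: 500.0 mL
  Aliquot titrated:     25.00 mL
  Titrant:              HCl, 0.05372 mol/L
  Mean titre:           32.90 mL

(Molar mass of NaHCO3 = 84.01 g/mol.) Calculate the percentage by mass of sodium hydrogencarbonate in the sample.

81.78 %

NaHCO3 + HCl → NaCl + H2O + CO2
n(HCl) per titration = 0.03290 × 0.05372 = 1.767 × 10^-3 mol
n(NaHCO3) in each aliquot = 1.767 × 10^-3 mol (1:1 ratio)
n(NaHCO3) in the whole flask = 1.767 × 10^-3 × 500.0/25.00 = 0.03535 mol
mass of NaHCO3 = 0.03535 × 84.01 = 2.970 g
% NaHCO3 = 2.970 / 3.631 × 100 = 81.78 %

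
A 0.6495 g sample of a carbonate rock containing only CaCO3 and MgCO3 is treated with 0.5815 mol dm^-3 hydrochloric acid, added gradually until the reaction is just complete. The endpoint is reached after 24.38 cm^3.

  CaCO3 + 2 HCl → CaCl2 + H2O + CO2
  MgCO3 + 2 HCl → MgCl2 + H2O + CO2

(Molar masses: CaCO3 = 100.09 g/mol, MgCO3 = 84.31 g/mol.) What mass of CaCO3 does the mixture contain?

0.3290 g

n(HCl) = 0.02438 × 0.5815 = 0.01418 mol
Let x = n(CaCO3), y = n(MgCO3).
Titrant: 2x + 2y = 0.01418;  mass: 100.09x + 84.31y = 0.6495
Solving, x = 3.287 × 10^-3 mol, y = 3.801 × 10^-3 mol
mass of CaCO3 = 3.287 × 10^-3 × 100.09 = 0.3290 g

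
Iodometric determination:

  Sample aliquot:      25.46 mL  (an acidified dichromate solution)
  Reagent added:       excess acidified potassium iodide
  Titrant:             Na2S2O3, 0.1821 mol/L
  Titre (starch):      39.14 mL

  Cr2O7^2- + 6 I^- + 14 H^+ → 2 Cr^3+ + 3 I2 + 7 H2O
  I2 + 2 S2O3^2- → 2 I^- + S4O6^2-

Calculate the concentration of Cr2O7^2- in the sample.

0.04666 mol/L

n(S2O3^2-) = 0.03914 × 0.1821 = 7.127 × 10^-3 mol
n(I2) = n(S2O3^2-)/2 = 3.564 × 10^-3 mol
From the 1:3 ratio, n(Cr2O7^2-) in the aliquot = 1/3 × 3.564 × 10^-3 = 1.188 × 10^-3 mol
[Cr2O7^2-] = 1.188 × 10^-3 / 0.02546 = 0.04666 mol/L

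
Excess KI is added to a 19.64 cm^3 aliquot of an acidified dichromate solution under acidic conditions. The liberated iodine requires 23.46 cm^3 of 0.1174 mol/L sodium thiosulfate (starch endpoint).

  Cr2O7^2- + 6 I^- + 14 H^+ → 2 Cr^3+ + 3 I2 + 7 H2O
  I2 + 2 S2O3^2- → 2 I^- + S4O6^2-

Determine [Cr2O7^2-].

0.02337 mol/L

n(S2O3^2-) = 0.02346 × 0.1174 = 2.754 × 10^-3 mol
n(I2) = n(S2O3^2-)/2 = 1.377 × 10^-3 mol
From the 1:3 ratio, n(Cr2O7^2-) in the aliquot = 1/3 × 1.377 × 10^-3 = 4.590 × 10^-4 mol
[Cr2O7^2-] = 4.590 × 10^-4 / 0.01964 = 0.02337 mol/L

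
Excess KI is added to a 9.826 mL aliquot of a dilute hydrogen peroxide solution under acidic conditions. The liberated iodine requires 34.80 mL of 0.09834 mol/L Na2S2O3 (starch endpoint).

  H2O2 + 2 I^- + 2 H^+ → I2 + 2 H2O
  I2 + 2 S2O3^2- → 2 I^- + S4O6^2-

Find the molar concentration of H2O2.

0.1741 mol/L

n(S2O3^2-) = 0.03480 × 0.09834 = 3.422 × 10^-3 mol
n(I2) = n(S2O3^2-)/2 = 1.711 × 10^-3 mol
n(H2O2) in the aliquot = 1.711 × 10^-3 mol (1:1 ratio)
[H2O2] = 1.711 × 10^-3 / 0.009826 = 0.1741 mol/L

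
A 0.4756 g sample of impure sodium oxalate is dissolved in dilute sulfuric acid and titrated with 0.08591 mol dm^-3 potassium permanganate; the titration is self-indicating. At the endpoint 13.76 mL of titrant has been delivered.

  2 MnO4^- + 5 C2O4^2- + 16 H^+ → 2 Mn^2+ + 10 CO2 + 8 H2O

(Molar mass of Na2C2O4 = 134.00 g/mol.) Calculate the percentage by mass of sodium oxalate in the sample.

n(KMnO4) = 0.01376 L × 0.08591 mol/L = 1.182 × 10^-3 mol
From the 5:2 ratio, n(Na2C2O4) = 5/2 × 1.182 × 10^-3 = 2.955 × 10^-3 mol
mass of Na2C2O4 = 2.955 × 10^-3 × 134.00 g/mol = 0.3960 g
% Na2C2O4 = 0.3960 / 0.4756 × 100 = 83.27 %

83.27 %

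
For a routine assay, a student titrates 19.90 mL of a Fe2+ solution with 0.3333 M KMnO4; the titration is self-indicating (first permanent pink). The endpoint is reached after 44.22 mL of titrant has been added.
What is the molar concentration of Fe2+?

3.703 M

MnO4^- + 5 Fe^2+ + 8 H^+ → Mn^2+ + 5 Fe^3+ + 4 H2O
n(KMnO4) = 0.04422 L × 0.3333 mol/L = 0.01474 mol
From the 5:1 mole ratio, n(Fe2+) = 5/1 × 0.01474 = 0.07369 mol
[Fe2+] = 0.07369 mol / 0.01990 L = 3.703 mol/L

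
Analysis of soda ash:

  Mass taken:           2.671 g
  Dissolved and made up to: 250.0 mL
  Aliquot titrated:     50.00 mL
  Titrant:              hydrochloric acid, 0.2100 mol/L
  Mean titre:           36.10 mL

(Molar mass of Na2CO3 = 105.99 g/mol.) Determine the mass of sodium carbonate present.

Na2CO3 + 2 HCl → 2 NaCl + H2O + CO2
n(HCl) per titration = 0.03610 × 0.2100 = 7.581 × 10^-3 mol
From the 1:2 ratio, n(Na2CO3) in each aliquot = 1/2 × 7.581 × 10^-3 = 3.790 × 10^-3 mol
n(Na2CO3) in the whole flask = 3.790 × 10^-3 × 250.0/50.00 = 0.01895 mol
mass of Na2CO3 = 0.01895 × 105.99 = 2.009 g

2.009 g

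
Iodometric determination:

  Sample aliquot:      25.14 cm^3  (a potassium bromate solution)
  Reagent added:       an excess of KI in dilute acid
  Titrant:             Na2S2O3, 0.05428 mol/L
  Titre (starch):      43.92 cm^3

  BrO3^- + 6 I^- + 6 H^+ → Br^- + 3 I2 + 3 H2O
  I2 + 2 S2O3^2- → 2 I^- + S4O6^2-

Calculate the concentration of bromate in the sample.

0.01580 mol/L

n(S2O3^2-) = 0.04392 × 0.05428 = 2.384 × 10^-3 mol
n(I2) = n(S2O3^2-)/2 = 1.192 × 10^-3 mol
From the 1:3 ratio, n(BrO3^-) in the aliquot = 1/3 × 1.192 × 10^-3 = 3.973 × 10^-4 mol
[BrO3^-] = 3.973 × 10^-4 / 0.02514 = 0.01580 mol/L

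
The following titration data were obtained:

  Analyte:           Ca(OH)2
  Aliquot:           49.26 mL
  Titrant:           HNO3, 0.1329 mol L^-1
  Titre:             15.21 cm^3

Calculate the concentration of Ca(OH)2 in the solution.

0.02052 mol/L

Ca(OH)2 + 2 HNO3 → Ca(NO3)2 + 2 H2O
n(HNO3) = 0.01521 L × 0.1329 mol/L = 2.021 × 10^-3 mol
From the 1:2 mole ratio, n(Ca(OH)2) = 1/2 × 2.021 × 10^-3 = 1.011 × 10^-3 mol
[Ca(OH)2] = 1.011 × 10^-3 mol / 0.04926 L = 0.02052 mol/L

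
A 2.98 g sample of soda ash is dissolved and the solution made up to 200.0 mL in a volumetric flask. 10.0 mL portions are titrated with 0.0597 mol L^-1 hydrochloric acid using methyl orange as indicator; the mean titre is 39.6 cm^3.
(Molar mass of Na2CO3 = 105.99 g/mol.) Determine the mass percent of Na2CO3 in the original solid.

Na2CO3 + 2 HCl → 2 NaCl + H2O + CO2
n(HCl) per titration = 0.0396 × 0.0597 = 2.36 × 10^-3 mol
From the 1:2 ratio, n(Na2CO3) in each aliquot = 1/2 × 2.36 × 10^-3 = 1.18 × 10^-3 mol
n(Na2CO3) in the whole flask = 1.18 × 10^-3 × 200.0/10.0 = 0.0236 mol
mass of Na2CO3 = 0.0236 × 105.99 = 2.51 g
% Na2CO3 = 2.51 / 2.98 × 100 = 84.1 %

84.1 %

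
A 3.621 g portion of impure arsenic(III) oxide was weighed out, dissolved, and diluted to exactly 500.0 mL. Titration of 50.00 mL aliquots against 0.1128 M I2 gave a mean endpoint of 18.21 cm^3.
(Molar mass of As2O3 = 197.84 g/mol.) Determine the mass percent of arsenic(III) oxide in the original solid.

56.11 %

As2O3 + 2 I2 + 2 H2O → As2O5 + 4 HI
n(I2) per titration = 0.01821 × 0.1128 = 2.054 × 10^-3 mol
From the 1:2 ratio, n(As2O3) in each aliquot = 1/2 × 2.054 × 10^-3 = 1.027 × 10^-3 mol
n(As2O3) in the whole flask = 1.027 × 10^-3 × 500.0/50.00 = 0.01027 mol
mass of As2O3 = 0.01027 × 197.84 = 2.032 g
% As2O3 = 2.032 / 3.621 × 100 = 56.11 %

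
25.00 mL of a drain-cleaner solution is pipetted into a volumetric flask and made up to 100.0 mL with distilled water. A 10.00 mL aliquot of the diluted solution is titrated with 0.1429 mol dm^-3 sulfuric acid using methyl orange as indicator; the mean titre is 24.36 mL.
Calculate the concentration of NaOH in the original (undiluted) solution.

2 NaOH + H2SO4 → Na2SO4 + 2 H2O
n(H2SO4) = 0.02436 × 0.1429 = 3.481 × 10^-3 mol
From the 2:1 ratio, n(NaOH) in the aliquot = 2/1 × 3.481 × 10^-3 = 6.962 × 10^-3 mol
[NaOH]_dilute = 6.962 × 10^-3 / 0.01000 = 0.6962 mol/L
Dilution factor = 100.0 / 25.00 = 4.000
[NaOH]_stock = 0.6962 × 4.000 = 2.785 mol/L

2.785 mol/L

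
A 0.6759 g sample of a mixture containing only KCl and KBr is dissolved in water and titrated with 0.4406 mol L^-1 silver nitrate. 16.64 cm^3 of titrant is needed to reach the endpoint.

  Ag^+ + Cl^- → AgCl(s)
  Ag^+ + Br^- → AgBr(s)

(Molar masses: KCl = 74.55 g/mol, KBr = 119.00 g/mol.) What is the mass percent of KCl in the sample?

n(AgNO3) = 0.01664 × 0.4406 = 7.332 × 10^-3 mol
Let x = n(KCl), y = n(KBr).
Titrant: 1x + 1y = 7.332 × 10^-3;  mass: 74.55x + 119.00y = 0.6759
Solving, x = 4.422 × 10^-3 mol, y = 2.910 × 10^-3 mol
mass of KCl = 4.422 × 10^-3 × 74.55 = 0.3297 g
% KCl = 0.3297 / 0.6759 × 100 = 48.77 %

48.77 %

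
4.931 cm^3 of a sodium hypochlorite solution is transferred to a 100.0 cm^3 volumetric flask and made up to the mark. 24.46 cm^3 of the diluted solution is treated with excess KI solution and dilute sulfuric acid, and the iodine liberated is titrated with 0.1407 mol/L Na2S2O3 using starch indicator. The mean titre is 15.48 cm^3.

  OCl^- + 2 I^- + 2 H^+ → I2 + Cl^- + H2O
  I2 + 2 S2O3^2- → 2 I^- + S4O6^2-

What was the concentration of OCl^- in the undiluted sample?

0.9029 mol/L

n(S2O3^2-) = 0.01548 × 0.1407 = 2.178 × 10^-3 mol
n(I2) = n(S2O3^2-)/2 = 1.089 × 10^-3 mol
n(OCl^-) in the aliquot = 1.089 × 10^-3 mol (1:1 ratio)
[OCl^-]_dilute = 1.089 × 10^-3 / 0.02446 = 0.04452 mol/L
[OCl^-]_original = 0.04452 × 100.0/4.931 = 0.9029 mol/L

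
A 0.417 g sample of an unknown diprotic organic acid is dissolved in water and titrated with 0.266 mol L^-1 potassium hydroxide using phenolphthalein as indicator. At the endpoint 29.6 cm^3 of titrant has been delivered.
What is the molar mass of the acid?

106 g/mol

n(KOH) = 0.0296 L × 0.266 mol/L = 7.87 × 10^-3 mol
From the 1:2 ratio, n(H2A) = 1/2 × 7.87 × 10^-3 = 3.94 × 10^-3 mol
M = m / n = 0.417 g / 3.94 × 10^-3 mol = 106 g/mol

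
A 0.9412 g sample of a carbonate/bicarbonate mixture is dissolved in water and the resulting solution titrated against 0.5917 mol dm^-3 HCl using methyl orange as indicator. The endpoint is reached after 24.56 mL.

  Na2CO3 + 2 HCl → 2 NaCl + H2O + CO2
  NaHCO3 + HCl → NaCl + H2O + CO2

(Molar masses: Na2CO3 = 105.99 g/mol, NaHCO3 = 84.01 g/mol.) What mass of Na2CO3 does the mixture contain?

0.4778 g

n(HCl) = 0.02456 × 0.5917 = 0.01453 mol
Let x = n(Na2CO3), y = n(NaHCO3).
Titrant: 2x + 1y = 0.01453;  mass: 105.99x + 84.01y = 0.9412
Solving, x = 4.508 × 10^-3 mol, y = 5.516 × 10^-3 mol
mass of Na2CO3 = 4.508 × 10^-3 × 105.99 = 0.4778 g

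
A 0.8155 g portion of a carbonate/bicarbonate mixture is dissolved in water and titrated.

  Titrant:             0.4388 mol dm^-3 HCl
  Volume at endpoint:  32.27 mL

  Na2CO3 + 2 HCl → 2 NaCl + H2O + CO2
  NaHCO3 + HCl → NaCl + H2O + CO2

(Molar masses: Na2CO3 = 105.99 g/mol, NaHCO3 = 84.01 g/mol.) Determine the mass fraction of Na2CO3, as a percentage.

n(HCl) = 0.03227 × 0.4388 = 0.01416 mol
Let x = n(Na2CO3), y = n(NaHCO3).
Titrant: 2x + 1y = 0.01416;  mass: 105.99x + 84.01y = 0.8155
Solving, x = 6.031 × 10^-3 mol, y = 2.099 × 10^-3 mol
mass of Na2CO3 = 6.031 × 10^-3 × 105.99 = 0.6392 g
% Na2CO3 = 0.6392 / 0.8155 × 100 = 78.38 %

78.38 %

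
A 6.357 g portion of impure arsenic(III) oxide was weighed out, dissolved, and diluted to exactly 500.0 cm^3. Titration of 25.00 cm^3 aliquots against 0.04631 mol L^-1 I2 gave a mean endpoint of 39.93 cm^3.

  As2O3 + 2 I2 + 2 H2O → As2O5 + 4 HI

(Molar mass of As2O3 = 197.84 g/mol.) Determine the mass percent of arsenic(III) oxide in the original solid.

57.55 %

n(I2) per titration = 0.03993 × 0.04631 = 1.849 × 10^-3 mol
From the 1:2 ratio, n(As2O3) in each aliquot = 1/2 × 1.849 × 10^-3 = 9.246 × 10^-4 mol
n(As2O3) in the whole flask = 9.246 × 10^-4 × 500.0/25.00 = 0.01849 mol
mass of As2O3 = 0.01849 × 197.84 = 3.658 g
% As2O3 = 3.658 / 6.357 × 100 = 57.55 %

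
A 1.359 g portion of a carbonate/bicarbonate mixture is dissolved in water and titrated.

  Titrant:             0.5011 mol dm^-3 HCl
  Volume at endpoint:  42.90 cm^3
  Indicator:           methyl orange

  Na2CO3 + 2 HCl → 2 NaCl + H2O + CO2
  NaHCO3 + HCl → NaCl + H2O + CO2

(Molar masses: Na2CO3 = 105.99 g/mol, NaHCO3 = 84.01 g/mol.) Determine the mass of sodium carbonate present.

0.7637 g

n(HCl) = 0.04290 × 0.5011 = 0.02150 mol
Let x = n(Na2CO3), y = n(NaHCO3).
Titrant: 2x + 1y = 0.02150;  mass: 105.99x + 84.01y = 1.359
Solving, x = 7.206 × 10^-3 mol, y = 7.085 × 10^-3 mol
mass of Na2CO3 = 7.206 × 10^-3 × 105.99 = 0.7637 g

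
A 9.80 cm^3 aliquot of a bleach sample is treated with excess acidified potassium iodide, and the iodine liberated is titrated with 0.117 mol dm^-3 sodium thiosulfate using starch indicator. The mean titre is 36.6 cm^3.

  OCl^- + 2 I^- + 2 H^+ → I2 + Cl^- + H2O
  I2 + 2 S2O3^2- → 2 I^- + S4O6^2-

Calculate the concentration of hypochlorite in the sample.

0.218 mol/L

n(S2O3^2-) = 0.0366 × 0.117 = 4.28 × 10^-3 mol
n(I2) = n(S2O3^2-)/2 = 2.14 × 10^-3 mol
n(OCl^-) in the aliquot = 2.14 × 10^-3 mol (1:1 ratio)
[OCl^-] = 2.14 × 10^-3 / 0.00980 = 0.218 mol/L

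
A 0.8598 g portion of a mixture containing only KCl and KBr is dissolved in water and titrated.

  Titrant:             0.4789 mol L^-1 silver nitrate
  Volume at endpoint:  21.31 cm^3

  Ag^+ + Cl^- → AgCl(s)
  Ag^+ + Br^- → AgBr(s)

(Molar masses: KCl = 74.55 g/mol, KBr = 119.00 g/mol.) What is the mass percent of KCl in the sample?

n(AgNO3) = 0.02131 × 0.4789 = 0.01021 mol
Let x = n(KCl), y = n(KBr).
Titrant: 1x + 1y = 0.01021;  mass: 74.55x + 119.00y = 0.8598
Solving, x = 7.978 × 10^-3 mol, y = 2.227 × 10^-3 mol
mass of KCl = 7.978 × 10^-3 × 74.55 = 0.5948 g
% KCl = 0.5948 / 0.8598 × 100 = 69.18 %

69.18 %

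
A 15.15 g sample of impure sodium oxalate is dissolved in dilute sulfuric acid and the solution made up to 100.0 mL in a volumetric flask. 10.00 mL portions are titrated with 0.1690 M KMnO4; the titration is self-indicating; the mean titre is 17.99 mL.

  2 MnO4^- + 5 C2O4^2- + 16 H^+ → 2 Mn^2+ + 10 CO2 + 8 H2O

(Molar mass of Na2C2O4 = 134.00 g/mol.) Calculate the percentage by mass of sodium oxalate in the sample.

67.23 %

n(KMnO4) per titration = 0.01799 × 0.1690 = 3.040 × 10^-3 mol
From the 5:2 ratio, n(Na2C2O4) in each aliquot = 5/2 × 3.040 × 10^-3 = 7.601 × 10^-3 mol
n(Na2C2O4) in the whole flask = 7.601 × 10^-3 × 100.0/10.00 = 0.07601 mol
mass of Na2C2O4 = 0.07601 × 134.00 = 10.19 g
% Na2C2O4 = 10.19 / 15.15 × 100 = 67.23 %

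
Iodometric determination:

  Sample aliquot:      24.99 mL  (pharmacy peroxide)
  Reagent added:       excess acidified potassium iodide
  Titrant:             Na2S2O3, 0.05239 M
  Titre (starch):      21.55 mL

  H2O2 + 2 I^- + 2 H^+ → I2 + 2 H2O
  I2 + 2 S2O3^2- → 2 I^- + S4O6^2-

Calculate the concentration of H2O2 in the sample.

0.02259 M

n(S2O3^2-) = 0.02155 × 0.05239 = 1.129 × 10^-3 mol
n(I2) = n(S2O3^2-)/2 = 5.645 × 10^-4 mol
n(H2O2) in the aliquot = 5.645 × 10^-4 mol (1:1 ratio)
[H2O2] = 5.645 × 10^-4 / 0.02499 = 0.02259 mol/L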